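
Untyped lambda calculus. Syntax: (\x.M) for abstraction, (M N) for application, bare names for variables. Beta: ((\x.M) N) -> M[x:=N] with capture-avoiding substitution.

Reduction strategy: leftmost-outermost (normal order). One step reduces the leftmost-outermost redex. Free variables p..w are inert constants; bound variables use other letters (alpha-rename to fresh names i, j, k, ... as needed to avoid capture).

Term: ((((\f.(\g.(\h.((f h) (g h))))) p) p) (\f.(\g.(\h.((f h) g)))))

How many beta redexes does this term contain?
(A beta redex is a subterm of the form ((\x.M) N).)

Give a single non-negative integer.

Term: ((((\f.(\g.(\h.((f h) (g h))))) p) p) (\f.(\g.(\h.((f h) g)))))
  Redex: ((\f.(\g.(\h.((f h) (g h))))) p)
Total redexes: 1

Answer: 1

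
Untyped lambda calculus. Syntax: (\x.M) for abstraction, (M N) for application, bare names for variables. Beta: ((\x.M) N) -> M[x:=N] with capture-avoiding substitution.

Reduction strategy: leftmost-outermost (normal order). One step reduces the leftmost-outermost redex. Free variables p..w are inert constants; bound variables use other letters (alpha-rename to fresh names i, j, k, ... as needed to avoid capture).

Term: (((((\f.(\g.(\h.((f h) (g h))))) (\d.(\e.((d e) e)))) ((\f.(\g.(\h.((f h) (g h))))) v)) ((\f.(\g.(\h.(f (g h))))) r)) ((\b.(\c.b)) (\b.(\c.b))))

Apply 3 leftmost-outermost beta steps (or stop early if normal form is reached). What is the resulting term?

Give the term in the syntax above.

Answer: ((((\d.(\e.((d e) e))) ((\f.(\g.(\h.(f (g h))))) r)) (((\f.(\g.(\h.((f h) (g h))))) v) ((\f.(\g.(\h.(f (g h))))) r))) ((\b.(\c.b)) (\b.(\c.b))))

Derivation:
Step 0: (((((\f.(\g.(\h.((f h) (g h))))) (\d.(\e.((d e) e)))) ((\f.(\g.(\h.((f h) (g h))))) v)) ((\f.(\g.(\h.(f (g h))))) r)) ((\b.(\c.b)) (\b.(\c.b))))
Step 1: ((((\g.(\h.(((\d.(\e.((d e) e))) h) (g h)))) ((\f.(\g.(\h.((f h) (g h))))) v)) ((\f.(\g.(\h.(f (g h))))) r)) ((\b.(\c.b)) (\b.(\c.b))))
Step 2: (((\h.(((\d.(\e.((d e) e))) h) (((\f.(\g.(\h.((f h) (g h))))) v) h))) ((\f.(\g.(\h.(f (g h))))) r)) ((\b.(\c.b)) (\b.(\c.b))))
Step 3: ((((\d.(\e.((d e) e))) ((\f.(\g.(\h.(f (g h))))) r)) (((\f.(\g.(\h.((f h) (g h))))) v) ((\f.(\g.(\h.(f (g h))))) r))) ((\b.(\c.b)) (\b.(\c.b))))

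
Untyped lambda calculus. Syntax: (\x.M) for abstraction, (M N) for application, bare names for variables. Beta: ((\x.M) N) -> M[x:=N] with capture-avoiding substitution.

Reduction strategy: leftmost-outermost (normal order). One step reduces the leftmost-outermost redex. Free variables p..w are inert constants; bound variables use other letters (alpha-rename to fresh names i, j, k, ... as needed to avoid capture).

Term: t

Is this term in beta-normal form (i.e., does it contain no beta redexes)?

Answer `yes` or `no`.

Answer: yes

Derivation:
Term: t
No beta redexes found.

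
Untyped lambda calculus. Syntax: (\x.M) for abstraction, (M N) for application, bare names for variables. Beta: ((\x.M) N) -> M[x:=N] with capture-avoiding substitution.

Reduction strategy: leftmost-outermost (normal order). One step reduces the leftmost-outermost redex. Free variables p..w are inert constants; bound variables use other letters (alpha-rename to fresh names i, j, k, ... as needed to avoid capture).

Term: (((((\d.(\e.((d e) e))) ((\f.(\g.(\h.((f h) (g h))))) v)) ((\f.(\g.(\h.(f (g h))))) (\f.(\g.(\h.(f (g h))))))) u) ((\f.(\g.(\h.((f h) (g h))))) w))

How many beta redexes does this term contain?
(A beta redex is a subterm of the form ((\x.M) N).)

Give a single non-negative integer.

Term: (((((\d.(\e.((d e) e))) ((\f.(\g.(\h.((f h) (g h))))) v)) ((\f.(\g.(\h.(f (g h))))) (\f.(\g.(\h.(f (g h))))))) u) ((\f.(\g.(\h.((f h) (g h))))) w))
  Redex: ((\d.(\e.((d e) e))) ((\f.(\g.(\h.((f h) (g h))))) v))
  Redex: ((\f.(\g.(\h.((f h) (g h))))) v)
  Redex: ((\f.(\g.(\h.(f (g h))))) (\f.(\g.(\h.(f (g h))))))
  Redex: ((\f.(\g.(\h.((f h) (g h))))) w)
Total redexes: 4

Answer: 4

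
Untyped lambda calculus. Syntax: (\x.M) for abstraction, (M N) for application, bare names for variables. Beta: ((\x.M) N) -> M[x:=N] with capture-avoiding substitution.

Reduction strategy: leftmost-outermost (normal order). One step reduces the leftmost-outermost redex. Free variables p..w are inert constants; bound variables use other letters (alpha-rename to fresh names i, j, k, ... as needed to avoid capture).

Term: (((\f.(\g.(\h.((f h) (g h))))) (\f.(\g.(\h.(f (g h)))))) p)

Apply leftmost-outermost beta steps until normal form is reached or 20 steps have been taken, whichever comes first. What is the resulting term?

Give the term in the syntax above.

Step 0: (((\f.(\g.(\h.((f h) (g h))))) (\f.(\g.(\h.(f (g h)))))) p)
Step 1: ((\g.(\h.(((\f.(\g.(\h.(f (g h))))) h) (g h)))) p)
Step 2: (\h.(((\f.(\g.(\h.(f (g h))))) h) (p h)))
Step 3: (\h.((\g.(\i.(h (g i)))) (p h)))
Step 4: (\h.(\i.(h ((p h) i))))

Answer: (\h.(\i.(h ((p h) i))))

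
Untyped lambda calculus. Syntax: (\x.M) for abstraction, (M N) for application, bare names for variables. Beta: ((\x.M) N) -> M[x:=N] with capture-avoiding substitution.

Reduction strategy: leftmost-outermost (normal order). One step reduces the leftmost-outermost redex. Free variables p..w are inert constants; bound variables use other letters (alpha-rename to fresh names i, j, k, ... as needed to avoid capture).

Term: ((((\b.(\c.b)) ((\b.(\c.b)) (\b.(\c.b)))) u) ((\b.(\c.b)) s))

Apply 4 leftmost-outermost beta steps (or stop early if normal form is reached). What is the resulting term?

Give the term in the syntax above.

Step 0: ((((\b.(\c.b)) ((\b.(\c.b)) (\b.(\c.b)))) u) ((\b.(\c.b)) s))
Step 1: (((\c.((\b.(\c.b)) (\b.(\c.b)))) u) ((\b.(\c.b)) s))
Step 2: (((\b.(\c.b)) (\b.(\c.b))) ((\b.(\c.b)) s))
Step 3: ((\c.(\b.(\c.b))) ((\b.(\c.b)) s))
Step 4: (\b.(\c.b))

Answer: (\b.(\c.b))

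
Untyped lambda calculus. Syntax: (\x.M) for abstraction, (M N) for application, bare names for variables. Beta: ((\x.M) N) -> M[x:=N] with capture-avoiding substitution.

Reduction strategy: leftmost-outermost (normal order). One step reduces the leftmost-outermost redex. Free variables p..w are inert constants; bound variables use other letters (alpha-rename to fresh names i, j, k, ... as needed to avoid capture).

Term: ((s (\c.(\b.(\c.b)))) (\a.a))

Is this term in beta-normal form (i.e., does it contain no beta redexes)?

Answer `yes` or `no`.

Term: ((s (\c.(\b.(\c.b)))) (\a.a))
No beta redexes found.

Answer: yes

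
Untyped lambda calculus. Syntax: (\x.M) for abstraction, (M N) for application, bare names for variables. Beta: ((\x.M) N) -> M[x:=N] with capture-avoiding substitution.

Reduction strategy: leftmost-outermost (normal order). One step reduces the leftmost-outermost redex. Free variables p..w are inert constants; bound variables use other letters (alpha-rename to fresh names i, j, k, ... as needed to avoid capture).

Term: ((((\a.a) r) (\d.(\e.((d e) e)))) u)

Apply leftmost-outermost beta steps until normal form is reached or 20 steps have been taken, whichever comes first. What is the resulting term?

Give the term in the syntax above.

Answer: ((r (\d.(\e.((d e) e)))) u)

Derivation:
Step 0: ((((\a.a) r) (\d.(\e.((d e) e)))) u)
Step 1: ((r (\d.(\e.((d e) e)))) u)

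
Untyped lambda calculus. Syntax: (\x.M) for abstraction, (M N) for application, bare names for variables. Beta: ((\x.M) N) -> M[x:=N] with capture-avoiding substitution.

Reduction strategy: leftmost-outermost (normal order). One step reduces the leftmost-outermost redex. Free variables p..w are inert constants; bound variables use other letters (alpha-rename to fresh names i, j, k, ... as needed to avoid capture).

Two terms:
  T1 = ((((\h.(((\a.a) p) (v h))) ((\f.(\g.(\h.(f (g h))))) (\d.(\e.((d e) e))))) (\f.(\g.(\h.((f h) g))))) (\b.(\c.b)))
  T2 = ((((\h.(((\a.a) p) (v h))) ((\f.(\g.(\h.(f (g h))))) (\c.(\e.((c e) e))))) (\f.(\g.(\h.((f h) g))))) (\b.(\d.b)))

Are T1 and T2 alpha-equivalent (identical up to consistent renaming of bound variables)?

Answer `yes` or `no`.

Answer: yes

Derivation:
Term 1: ((((\h.(((\a.a) p) (v h))) ((\f.(\g.(\h.(f (g h))))) (\d.(\e.((d e) e))))) (\f.(\g.(\h.((f h) g))))) (\b.(\c.b)))
Term 2: ((((\h.(((\a.a) p) (v h))) ((\f.(\g.(\h.(f (g h))))) (\c.(\e.((c e) e))))) (\f.(\g.(\h.((f h) g))))) (\b.(\d.b)))
Alpha-equivalence: compare structure up to binder renaming.
Result: True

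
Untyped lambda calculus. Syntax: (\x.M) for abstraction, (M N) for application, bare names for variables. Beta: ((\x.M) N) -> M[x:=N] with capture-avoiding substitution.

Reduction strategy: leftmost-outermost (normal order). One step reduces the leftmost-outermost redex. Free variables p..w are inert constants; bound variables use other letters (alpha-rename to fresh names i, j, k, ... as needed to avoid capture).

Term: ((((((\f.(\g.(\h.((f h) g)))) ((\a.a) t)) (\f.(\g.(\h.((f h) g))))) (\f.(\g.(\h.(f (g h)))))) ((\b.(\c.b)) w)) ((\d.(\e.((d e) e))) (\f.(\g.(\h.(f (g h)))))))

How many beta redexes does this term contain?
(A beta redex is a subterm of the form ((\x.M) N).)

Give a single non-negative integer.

Term: ((((((\f.(\g.(\h.((f h) g)))) ((\a.a) t)) (\f.(\g.(\h.((f h) g))))) (\f.(\g.(\h.(f (g h)))))) ((\b.(\c.b)) w)) ((\d.(\e.((d e) e))) (\f.(\g.(\h.(f (g h)))))))
  Redex: ((\f.(\g.(\h.((f h) g)))) ((\a.a) t))
  Redex: ((\a.a) t)
  Redex: ((\b.(\c.b)) w)
  Redex: ((\d.(\e.((d e) e))) (\f.(\g.(\h.(f (g h))))))
Total redexes: 4

Answer: 4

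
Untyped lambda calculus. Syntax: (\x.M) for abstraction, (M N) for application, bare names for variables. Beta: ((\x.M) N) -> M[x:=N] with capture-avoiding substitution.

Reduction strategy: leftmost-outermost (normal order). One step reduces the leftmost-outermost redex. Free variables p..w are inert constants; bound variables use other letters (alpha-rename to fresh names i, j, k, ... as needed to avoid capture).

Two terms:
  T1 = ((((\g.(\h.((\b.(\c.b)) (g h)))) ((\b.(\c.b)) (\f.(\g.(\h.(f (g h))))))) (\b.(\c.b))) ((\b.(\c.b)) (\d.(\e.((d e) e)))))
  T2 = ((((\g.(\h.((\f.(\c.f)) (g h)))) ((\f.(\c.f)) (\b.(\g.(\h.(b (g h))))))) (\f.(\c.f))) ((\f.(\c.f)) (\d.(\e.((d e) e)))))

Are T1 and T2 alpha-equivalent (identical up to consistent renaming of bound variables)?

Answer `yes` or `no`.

Term 1: ((((\g.(\h.((\b.(\c.b)) (g h)))) ((\b.(\c.b)) (\f.(\g.(\h.(f (g h))))))) (\b.(\c.b))) ((\b.(\c.b)) (\d.(\e.((d e) e)))))
Term 2: ((((\g.(\h.((\f.(\c.f)) (g h)))) ((\f.(\c.f)) (\b.(\g.(\h.(b (g h))))))) (\f.(\c.f))) ((\f.(\c.f)) (\d.(\e.((d e) e)))))
Alpha-equivalence: compare structure up to binder renaming.
Result: True

Answer: yes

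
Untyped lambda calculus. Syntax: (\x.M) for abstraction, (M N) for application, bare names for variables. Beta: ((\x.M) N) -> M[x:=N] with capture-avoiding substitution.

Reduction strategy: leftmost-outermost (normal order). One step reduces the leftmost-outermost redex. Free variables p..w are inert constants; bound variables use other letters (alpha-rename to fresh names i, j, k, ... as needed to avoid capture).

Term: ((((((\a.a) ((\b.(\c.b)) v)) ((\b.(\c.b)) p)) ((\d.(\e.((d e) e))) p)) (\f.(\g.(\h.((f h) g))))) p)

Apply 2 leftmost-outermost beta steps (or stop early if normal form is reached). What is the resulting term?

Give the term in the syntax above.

Step 0: ((((((\a.a) ((\b.(\c.b)) v)) ((\b.(\c.b)) p)) ((\d.(\e.((d e) e))) p)) (\f.(\g.(\h.((f h) g))))) p)
Step 1: ((((((\b.(\c.b)) v) ((\b.(\c.b)) p)) ((\d.(\e.((d e) e))) p)) (\f.(\g.(\h.((f h) g))))) p)
Step 2: (((((\c.v) ((\b.(\c.b)) p)) ((\d.(\e.((d e) e))) p)) (\f.(\g.(\h.((f h) g))))) p)

Answer: (((((\c.v) ((\b.(\c.b)) p)) ((\d.(\e.((d e) e))) p)) (\f.(\g.(\h.((f h) g))))) p)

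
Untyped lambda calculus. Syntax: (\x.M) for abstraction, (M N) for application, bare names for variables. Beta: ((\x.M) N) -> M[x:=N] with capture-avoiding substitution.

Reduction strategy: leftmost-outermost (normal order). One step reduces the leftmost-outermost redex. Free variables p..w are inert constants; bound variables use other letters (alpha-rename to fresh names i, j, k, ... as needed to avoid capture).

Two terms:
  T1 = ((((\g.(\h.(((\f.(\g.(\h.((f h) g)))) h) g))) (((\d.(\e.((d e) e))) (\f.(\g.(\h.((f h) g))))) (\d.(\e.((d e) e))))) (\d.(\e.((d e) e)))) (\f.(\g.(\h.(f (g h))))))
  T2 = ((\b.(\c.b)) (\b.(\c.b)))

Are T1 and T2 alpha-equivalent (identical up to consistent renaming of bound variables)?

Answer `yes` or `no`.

Answer: no

Derivation:
Term 1: ((((\g.(\h.(((\f.(\g.(\h.((f h) g)))) h) g))) (((\d.(\e.((d e) e))) (\f.(\g.(\h.((f h) g))))) (\d.(\e.((d e) e))))) (\d.(\e.((d e) e)))) (\f.(\g.(\h.(f (g h))))))
Term 2: ((\b.(\c.b)) (\b.(\c.b)))
Alpha-equivalence: compare structure up to binder renaming.
Result: False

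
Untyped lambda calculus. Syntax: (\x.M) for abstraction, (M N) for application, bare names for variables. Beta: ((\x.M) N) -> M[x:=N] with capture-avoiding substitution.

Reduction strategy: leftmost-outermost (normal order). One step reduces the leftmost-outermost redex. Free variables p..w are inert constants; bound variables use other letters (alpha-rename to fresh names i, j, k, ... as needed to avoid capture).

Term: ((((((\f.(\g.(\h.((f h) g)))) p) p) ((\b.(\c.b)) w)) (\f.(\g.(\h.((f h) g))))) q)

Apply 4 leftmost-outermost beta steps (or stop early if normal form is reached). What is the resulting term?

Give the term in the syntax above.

Answer: ((((p (\c.w)) p) (\f.(\g.(\h.((f h) g))))) q)

Derivation:
Step 0: ((((((\f.(\g.(\h.((f h) g)))) p) p) ((\b.(\c.b)) w)) (\f.(\g.(\h.((f h) g))))) q)
Step 1: (((((\g.(\h.((p h) g))) p) ((\b.(\c.b)) w)) (\f.(\g.(\h.((f h) g))))) q)
Step 2: ((((\h.((p h) p)) ((\b.(\c.b)) w)) (\f.(\g.(\h.((f h) g))))) q)
Step 3: ((((p ((\b.(\c.b)) w)) p) (\f.(\g.(\h.((f h) g))))) q)
Step 4: ((((p (\c.w)) p) (\f.(\g.(\h.((f h) g))))) q)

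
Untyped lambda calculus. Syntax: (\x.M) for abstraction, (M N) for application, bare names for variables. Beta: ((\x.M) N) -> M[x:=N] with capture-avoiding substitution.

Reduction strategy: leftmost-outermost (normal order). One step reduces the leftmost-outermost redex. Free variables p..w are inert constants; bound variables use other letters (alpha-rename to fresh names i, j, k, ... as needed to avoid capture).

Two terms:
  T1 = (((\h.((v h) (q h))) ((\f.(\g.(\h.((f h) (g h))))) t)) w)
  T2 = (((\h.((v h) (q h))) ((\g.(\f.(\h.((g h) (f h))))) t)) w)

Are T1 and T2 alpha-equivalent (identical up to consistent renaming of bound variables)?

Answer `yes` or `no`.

Term 1: (((\h.((v h) (q h))) ((\f.(\g.(\h.((f h) (g h))))) t)) w)
Term 2: (((\h.((v h) (q h))) ((\g.(\f.(\h.((g h) (f h))))) t)) w)
Alpha-equivalence: compare structure up to binder renaming.
Result: True

Answer: yes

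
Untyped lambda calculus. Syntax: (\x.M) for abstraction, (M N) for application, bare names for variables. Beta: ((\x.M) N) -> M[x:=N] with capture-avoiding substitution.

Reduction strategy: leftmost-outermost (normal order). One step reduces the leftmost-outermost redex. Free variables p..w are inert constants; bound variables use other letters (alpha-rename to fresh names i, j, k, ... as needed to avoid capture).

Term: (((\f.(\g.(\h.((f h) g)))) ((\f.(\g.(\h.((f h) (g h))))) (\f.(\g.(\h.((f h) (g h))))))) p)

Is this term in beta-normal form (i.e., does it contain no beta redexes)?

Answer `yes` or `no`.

Term: (((\f.(\g.(\h.((f h) g)))) ((\f.(\g.(\h.((f h) (g h))))) (\f.(\g.(\h.((f h) (g h))))))) p)
Found 2 beta redex(es).

Answer: no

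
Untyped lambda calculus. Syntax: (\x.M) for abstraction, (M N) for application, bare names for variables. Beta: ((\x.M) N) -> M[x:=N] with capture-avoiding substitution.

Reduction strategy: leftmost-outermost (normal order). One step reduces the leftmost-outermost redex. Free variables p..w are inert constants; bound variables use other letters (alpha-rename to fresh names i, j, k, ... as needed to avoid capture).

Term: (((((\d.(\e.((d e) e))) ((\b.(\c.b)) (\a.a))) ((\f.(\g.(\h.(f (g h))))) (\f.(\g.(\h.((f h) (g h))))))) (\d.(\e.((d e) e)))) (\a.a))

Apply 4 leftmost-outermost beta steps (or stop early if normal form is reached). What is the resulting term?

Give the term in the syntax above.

Step 0: (((((\d.(\e.((d e) e))) ((\b.(\c.b)) (\a.a))) ((\f.(\g.(\h.(f (g h))))) (\f.(\g.(\h.((f h) (g h))))))) (\d.(\e.((d e) e)))) (\a.a))
Step 1: ((((\e.((((\b.(\c.b)) (\a.a)) e) e)) ((\f.(\g.(\h.(f (g h))))) (\f.(\g.(\h.((f h) (g h))))))) (\d.(\e.((d e) e)))) (\a.a))
Step 2: ((((((\b.(\c.b)) (\a.a)) ((\f.(\g.(\h.(f (g h))))) (\f.(\g.(\h.((f h) (g h))))))) ((\f.(\g.(\h.(f (g h))))) (\f.(\g.(\h.((f h) (g h))))))) (\d.(\e.((d e) e)))) (\a.a))
Step 3: (((((\c.(\a.a)) ((\f.(\g.(\h.(f (g h))))) (\f.(\g.(\h.((f h) (g h))))))) ((\f.(\g.(\h.(f (g h))))) (\f.(\g.(\h.((f h) (g h))))))) (\d.(\e.((d e) e)))) (\a.a))
Step 4: ((((\a.a) ((\f.(\g.(\h.(f (g h))))) (\f.(\g.(\h.((f h) (g h))))))) (\d.(\e.((d e) e)))) (\a.a))

Answer: ((((\a.a) ((\f.(\g.(\h.(f (g h))))) (\f.(\g.(\h.((f h) (g h))))))) (\d.(\e.((d e) e)))) (\a.a))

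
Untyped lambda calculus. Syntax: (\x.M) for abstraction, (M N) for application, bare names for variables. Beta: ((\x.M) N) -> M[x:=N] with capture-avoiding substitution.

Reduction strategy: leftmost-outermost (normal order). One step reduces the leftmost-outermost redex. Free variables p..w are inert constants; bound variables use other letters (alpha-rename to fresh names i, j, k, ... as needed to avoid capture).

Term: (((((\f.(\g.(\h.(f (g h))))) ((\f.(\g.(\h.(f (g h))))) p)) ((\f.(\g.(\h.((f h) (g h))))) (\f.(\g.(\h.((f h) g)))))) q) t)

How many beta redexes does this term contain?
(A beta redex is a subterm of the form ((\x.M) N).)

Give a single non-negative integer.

Term: (((((\f.(\g.(\h.(f (g h))))) ((\f.(\g.(\h.(f (g h))))) p)) ((\f.(\g.(\h.((f h) (g h))))) (\f.(\g.(\h.((f h) g)))))) q) t)
  Redex: ((\f.(\g.(\h.(f (g h))))) ((\f.(\g.(\h.(f (g h))))) p))
  Redex: ((\f.(\g.(\h.(f (g h))))) p)
  Redex: ((\f.(\g.(\h.((f h) (g h))))) (\f.(\g.(\h.((f h) g)))))
Total redexes: 3

Answer: 3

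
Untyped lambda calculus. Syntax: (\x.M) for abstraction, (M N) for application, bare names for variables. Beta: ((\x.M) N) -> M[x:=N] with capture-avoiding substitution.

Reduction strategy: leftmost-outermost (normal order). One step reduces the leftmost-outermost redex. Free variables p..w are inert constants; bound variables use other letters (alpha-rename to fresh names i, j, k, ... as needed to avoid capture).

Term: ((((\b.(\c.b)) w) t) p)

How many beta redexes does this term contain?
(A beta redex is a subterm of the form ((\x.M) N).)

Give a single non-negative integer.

Term: ((((\b.(\c.b)) w) t) p)
  Redex: ((\b.(\c.b)) w)
Total redexes: 1

Answer: 1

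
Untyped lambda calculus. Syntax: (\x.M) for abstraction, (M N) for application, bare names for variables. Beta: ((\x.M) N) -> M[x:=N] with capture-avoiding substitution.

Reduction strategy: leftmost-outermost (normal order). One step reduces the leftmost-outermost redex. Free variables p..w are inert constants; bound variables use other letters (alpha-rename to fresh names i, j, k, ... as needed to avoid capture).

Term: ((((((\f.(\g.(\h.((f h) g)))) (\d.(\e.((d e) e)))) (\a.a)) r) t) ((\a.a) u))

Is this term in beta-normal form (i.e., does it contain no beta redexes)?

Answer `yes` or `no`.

Answer: no

Derivation:
Term: ((((((\f.(\g.(\h.((f h) g)))) (\d.(\e.((d e) e)))) (\a.a)) r) t) ((\a.a) u))
Found 2 beta redex(es).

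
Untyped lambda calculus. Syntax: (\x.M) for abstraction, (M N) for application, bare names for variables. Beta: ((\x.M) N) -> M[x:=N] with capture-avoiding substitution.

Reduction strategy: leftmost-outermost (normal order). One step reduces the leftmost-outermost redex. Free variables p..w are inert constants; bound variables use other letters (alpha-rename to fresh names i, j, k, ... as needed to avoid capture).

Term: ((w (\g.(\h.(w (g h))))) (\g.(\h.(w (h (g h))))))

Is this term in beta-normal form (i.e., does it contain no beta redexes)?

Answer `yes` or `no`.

Term: ((w (\g.(\h.(w (g h))))) (\g.(\h.(w (h (g h))))))
No beta redexes found.

Answer: yes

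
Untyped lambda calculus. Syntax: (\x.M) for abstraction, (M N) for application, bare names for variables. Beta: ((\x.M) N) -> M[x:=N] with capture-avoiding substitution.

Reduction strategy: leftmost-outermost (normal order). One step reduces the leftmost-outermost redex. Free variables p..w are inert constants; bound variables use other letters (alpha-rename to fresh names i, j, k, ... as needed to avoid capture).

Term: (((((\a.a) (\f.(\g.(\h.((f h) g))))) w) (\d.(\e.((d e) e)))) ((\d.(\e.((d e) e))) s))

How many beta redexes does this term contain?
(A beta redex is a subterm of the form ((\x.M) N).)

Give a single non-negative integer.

Answer: 2

Derivation:
Term: (((((\a.a) (\f.(\g.(\h.((f h) g))))) w) (\d.(\e.((d e) e)))) ((\d.(\e.((d e) e))) s))
  Redex: ((\a.a) (\f.(\g.(\h.((f h) g)))))
  Redex: ((\d.(\e.((d e) e))) s)
Total redexes: 2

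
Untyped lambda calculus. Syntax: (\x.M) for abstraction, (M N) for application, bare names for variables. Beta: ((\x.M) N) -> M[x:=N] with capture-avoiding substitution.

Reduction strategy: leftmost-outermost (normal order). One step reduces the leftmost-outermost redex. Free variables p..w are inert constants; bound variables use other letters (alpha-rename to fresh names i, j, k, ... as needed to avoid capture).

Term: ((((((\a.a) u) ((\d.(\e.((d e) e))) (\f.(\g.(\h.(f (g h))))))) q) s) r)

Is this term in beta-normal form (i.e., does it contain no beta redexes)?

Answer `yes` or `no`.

Term: ((((((\a.a) u) ((\d.(\e.((d e) e))) (\f.(\g.(\h.(f (g h))))))) q) s) r)
Found 2 beta redex(es).

Answer: no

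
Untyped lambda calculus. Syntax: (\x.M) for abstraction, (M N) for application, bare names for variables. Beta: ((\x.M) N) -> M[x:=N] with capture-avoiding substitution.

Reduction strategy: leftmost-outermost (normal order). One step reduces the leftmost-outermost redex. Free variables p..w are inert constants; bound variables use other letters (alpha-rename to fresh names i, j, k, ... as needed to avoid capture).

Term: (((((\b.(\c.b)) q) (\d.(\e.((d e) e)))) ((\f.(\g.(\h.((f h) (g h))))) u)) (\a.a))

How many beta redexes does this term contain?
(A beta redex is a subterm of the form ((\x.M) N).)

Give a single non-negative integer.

Answer: 2

Derivation:
Term: (((((\b.(\c.b)) q) (\d.(\e.((d e) e)))) ((\f.(\g.(\h.((f h) (g h))))) u)) (\a.a))
  Redex: ((\b.(\c.b)) q)
  Redex: ((\f.(\g.(\h.((f h) (g h))))) u)
Total redexes: 2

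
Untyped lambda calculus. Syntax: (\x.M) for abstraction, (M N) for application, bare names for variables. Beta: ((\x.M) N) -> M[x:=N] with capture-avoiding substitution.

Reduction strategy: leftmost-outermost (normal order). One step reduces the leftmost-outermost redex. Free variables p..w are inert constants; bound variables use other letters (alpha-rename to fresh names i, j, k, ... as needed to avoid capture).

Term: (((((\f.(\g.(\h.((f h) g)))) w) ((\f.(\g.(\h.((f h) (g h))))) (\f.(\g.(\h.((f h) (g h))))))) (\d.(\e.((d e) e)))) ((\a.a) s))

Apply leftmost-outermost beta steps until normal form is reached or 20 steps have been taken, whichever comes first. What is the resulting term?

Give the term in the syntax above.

Step 0: (((((\f.(\g.(\h.((f h) g)))) w) ((\f.(\g.(\h.((f h) (g h))))) (\f.(\g.(\h.((f h) (g h))))))) (\d.(\e.((d e) e)))) ((\a.a) s))
Step 1: ((((\g.(\h.((w h) g))) ((\f.(\g.(\h.((f h) (g h))))) (\f.(\g.(\h.((f h) (g h))))))) (\d.(\e.((d e) e)))) ((\a.a) s))
Step 2: (((\h.((w h) ((\f.(\g.(\h.((f h) (g h))))) (\f.(\g.(\h.((f h) (g h)))))))) (\d.(\e.((d e) e)))) ((\a.a) s))
Step 3: (((w (\d.(\e.((d e) e)))) ((\f.(\g.(\h.((f h) (g h))))) (\f.(\g.(\h.((f h) (g h))))))) ((\a.a) s))
Step 4: (((w (\d.(\e.((d e) e)))) (\g.(\h.(((\f.(\g.(\h.((f h) (g h))))) h) (g h))))) ((\a.a) s))
Step 5: (((w (\d.(\e.((d e) e)))) (\g.(\h.((\g.(\i.((h i) (g i)))) (g h))))) ((\a.a) s))
Step 6: (((w (\d.(\e.((d e) e)))) (\g.(\h.(\i.((h i) ((g h) i)))))) ((\a.a) s))
Step 7: (((w (\d.(\e.((d e) e)))) (\g.(\h.(\i.((h i) ((g h) i)))))) s)

Answer: (((w (\d.(\e.((d e) e)))) (\g.(\h.(\i.((h i) ((g h) i)))))) s)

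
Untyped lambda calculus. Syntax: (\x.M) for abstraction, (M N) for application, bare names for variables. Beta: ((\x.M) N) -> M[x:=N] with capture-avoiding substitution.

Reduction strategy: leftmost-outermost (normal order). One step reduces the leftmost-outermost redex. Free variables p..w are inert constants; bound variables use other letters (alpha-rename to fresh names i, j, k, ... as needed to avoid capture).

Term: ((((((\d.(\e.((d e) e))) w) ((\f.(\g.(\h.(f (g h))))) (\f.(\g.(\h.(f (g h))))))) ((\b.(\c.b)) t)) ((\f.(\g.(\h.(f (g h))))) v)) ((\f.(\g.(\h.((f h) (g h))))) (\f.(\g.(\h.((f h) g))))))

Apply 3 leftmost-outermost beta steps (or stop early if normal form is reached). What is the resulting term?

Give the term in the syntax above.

Answer: (((((w (\g.(\h.((\f.(\g.(\h.(f (g h))))) (g h))))) ((\f.(\g.(\h.(f (g h))))) (\f.(\g.(\h.(f (g h))))))) ((\b.(\c.b)) t)) ((\f.(\g.(\h.(f (g h))))) v)) ((\f.(\g.(\h.((f h) (g h))))) (\f.(\g.(\h.((f h) g))))))

Derivation:
Step 0: ((((((\d.(\e.((d e) e))) w) ((\f.(\g.(\h.(f (g h))))) (\f.(\g.(\h.(f (g h))))))) ((\b.(\c.b)) t)) ((\f.(\g.(\h.(f (g h))))) v)) ((\f.(\g.(\h.((f h) (g h))))) (\f.(\g.(\h.((f h) g))))))
Step 1: (((((\e.((w e) e)) ((\f.(\g.(\h.(f (g h))))) (\f.(\g.(\h.(f (g h))))))) ((\b.(\c.b)) t)) ((\f.(\g.(\h.(f (g h))))) v)) ((\f.(\g.(\h.((f h) (g h))))) (\f.(\g.(\h.((f h) g))))))
Step 2: (((((w ((\f.(\g.(\h.(f (g h))))) (\f.(\g.(\h.(f (g h))))))) ((\f.(\g.(\h.(f (g h))))) (\f.(\g.(\h.(f (g h))))))) ((\b.(\c.b)) t)) ((\f.(\g.(\h.(f (g h))))) v)) ((\f.(\g.(\h.((f h) (g h))))) (\f.(\g.(\h.((f h) g))))))
Step 3: (((((w (\g.(\h.((\f.(\g.(\h.(f (g h))))) (g h))))) ((\f.(\g.(\h.(f (g h))))) (\f.(\g.(\h.(f (g h))))))) ((\b.(\c.b)) t)) ((\f.(\g.(\h.(f (g h))))) v)) ((\f.(\g.(\h.((f h) (g h))))) (\f.(\g.(\h.((f h) g))))))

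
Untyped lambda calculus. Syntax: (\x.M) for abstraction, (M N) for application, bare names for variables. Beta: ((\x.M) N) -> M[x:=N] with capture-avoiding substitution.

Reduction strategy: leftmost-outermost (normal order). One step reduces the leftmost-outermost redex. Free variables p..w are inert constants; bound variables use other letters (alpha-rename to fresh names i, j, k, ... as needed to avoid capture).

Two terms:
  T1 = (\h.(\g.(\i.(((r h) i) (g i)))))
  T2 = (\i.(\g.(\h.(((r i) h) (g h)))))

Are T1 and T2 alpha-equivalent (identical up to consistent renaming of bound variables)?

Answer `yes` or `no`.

Answer: yes

Derivation:
Term 1: (\h.(\g.(\i.(((r h) i) (g i)))))
Term 2: (\i.(\g.(\h.(((r i) h) (g h)))))
Alpha-equivalence: compare structure up to binder renaming.
Result: True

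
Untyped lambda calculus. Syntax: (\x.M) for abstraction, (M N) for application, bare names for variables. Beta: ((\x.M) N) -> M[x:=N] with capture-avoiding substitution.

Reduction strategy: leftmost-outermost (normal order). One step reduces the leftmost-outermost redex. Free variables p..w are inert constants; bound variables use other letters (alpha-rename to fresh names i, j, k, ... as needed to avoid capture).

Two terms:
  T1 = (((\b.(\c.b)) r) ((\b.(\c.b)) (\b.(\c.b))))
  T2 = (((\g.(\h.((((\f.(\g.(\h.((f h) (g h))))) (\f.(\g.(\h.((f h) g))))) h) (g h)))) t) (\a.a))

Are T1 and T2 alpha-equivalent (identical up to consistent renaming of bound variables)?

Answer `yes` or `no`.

Term 1: (((\b.(\c.b)) r) ((\b.(\c.b)) (\b.(\c.b))))
Term 2: (((\g.(\h.((((\f.(\g.(\h.((f h) (g h))))) (\f.(\g.(\h.((f h) g))))) h) (g h)))) t) (\a.a))
Alpha-equivalence: compare structure up to binder renaming.
Result: False

Answer: no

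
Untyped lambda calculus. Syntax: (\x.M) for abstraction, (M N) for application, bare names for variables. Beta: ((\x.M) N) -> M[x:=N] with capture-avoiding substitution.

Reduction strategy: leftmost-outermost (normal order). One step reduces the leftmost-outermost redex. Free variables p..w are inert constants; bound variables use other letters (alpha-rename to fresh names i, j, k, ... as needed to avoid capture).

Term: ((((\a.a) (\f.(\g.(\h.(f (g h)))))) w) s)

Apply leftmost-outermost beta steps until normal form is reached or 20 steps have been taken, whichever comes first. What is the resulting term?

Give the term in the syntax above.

Step 0: ((((\a.a) (\f.(\g.(\h.(f (g h)))))) w) s)
Step 1: (((\f.(\g.(\h.(f (g h))))) w) s)
Step 2: ((\g.(\h.(w (g h)))) s)
Step 3: (\h.(w (s h)))

Answer: (\h.(w (s h)))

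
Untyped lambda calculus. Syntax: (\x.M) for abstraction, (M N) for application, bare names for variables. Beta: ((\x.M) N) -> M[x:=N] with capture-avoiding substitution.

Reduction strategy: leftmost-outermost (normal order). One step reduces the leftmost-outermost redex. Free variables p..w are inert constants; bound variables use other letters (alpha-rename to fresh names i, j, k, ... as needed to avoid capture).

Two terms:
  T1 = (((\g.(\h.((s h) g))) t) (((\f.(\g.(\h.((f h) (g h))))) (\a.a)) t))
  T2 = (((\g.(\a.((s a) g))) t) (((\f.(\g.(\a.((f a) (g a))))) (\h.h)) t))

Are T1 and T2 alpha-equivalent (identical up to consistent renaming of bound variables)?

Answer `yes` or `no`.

Answer: yes

Derivation:
Term 1: (((\g.(\h.((s h) g))) t) (((\f.(\g.(\h.((f h) (g h))))) (\a.a)) t))
Term 2: (((\g.(\a.((s a) g))) t) (((\f.(\g.(\a.((f a) (g a))))) (\h.h)) t))
Alpha-equivalence: compare structure up to binder renaming.
Result: True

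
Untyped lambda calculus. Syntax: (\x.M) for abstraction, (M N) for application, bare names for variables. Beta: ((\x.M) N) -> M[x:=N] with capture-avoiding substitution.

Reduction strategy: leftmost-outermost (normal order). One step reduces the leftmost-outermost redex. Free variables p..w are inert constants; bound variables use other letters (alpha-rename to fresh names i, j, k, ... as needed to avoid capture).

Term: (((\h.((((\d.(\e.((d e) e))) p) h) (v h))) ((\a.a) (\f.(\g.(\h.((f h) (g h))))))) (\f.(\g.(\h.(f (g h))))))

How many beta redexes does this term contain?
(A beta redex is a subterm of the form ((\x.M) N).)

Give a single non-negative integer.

Answer: 3

Derivation:
Term: (((\h.((((\d.(\e.((d e) e))) p) h) (v h))) ((\a.a) (\f.(\g.(\h.((f h) (g h))))))) (\f.(\g.(\h.(f (g h))))))
  Redex: ((\h.((((\d.(\e.((d e) e))) p) h) (v h))) ((\a.a) (\f.(\g.(\h.((f h) (g h)))))))
  Redex: ((\d.(\e.((d e) e))) p)
  Redex: ((\a.a) (\f.(\g.(\h.((f h) (g h))))))
Total redexes: 3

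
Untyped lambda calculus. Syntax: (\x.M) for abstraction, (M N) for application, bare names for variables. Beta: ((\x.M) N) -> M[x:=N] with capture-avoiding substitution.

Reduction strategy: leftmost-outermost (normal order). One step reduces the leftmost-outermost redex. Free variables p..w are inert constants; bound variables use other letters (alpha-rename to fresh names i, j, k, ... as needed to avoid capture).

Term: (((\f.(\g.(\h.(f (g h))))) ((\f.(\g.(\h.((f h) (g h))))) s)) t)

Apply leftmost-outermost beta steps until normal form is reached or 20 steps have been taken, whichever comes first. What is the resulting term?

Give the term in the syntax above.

Answer: (\h.(\i.((s i) ((t h) i))))

Derivation:
Step 0: (((\f.(\g.(\h.(f (g h))))) ((\f.(\g.(\h.((f h) (g h))))) s)) t)
Step 1: ((\g.(\h.(((\f.(\g.(\h.((f h) (g h))))) s) (g h)))) t)
Step 2: (\h.(((\f.(\g.(\h.((f h) (g h))))) s) (t h)))
Step 3: (\h.((\g.(\h.((s h) (g h)))) (t h)))
Step 4: (\h.(\i.((s i) ((t h) i))))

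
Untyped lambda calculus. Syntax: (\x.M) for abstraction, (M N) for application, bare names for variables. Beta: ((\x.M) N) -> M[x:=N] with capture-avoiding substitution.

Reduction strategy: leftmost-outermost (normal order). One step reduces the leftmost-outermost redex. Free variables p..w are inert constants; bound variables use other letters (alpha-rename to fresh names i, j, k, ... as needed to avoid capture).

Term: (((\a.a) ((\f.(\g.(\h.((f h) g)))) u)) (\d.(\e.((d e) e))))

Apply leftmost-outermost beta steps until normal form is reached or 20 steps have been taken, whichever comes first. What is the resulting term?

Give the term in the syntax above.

Answer: (\h.((u h) (\d.(\e.((d e) e)))))

Derivation:
Step 0: (((\a.a) ((\f.(\g.(\h.((f h) g)))) u)) (\d.(\e.((d e) e))))
Step 1: (((\f.(\g.(\h.((f h) g)))) u) (\d.(\e.((d e) e))))
Step 2: ((\g.(\h.((u h) g))) (\d.(\e.((d e) e))))
Step 3: (\h.((u h) (\d.(\e.((d e) e)))))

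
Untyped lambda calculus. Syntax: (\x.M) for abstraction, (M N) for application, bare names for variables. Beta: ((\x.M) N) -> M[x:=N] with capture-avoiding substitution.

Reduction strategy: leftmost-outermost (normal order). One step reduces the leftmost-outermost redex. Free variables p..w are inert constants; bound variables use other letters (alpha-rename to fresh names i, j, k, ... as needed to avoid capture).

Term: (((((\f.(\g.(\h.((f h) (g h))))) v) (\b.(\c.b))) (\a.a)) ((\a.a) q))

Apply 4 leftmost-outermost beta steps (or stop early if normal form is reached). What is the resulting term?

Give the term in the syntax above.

Step 0: (((((\f.(\g.(\h.((f h) (g h))))) v) (\b.(\c.b))) (\a.a)) ((\a.a) q))
Step 1: ((((\g.(\h.((v h) (g h)))) (\b.(\c.b))) (\a.a)) ((\a.a) q))
Step 2: (((\h.((v h) ((\b.(\c.b)) h))) (\a.a)) ((\a.a) q))
Step 3: (((v (\a.a)) ((\b.(\c.b)) (\a.a))) ((\a.a) q))
Step 4: (((v (\a.a)) (\c.(\a.a))) ((\a.a) q))

Answer: (((v (\a.a)) (\c.(\a.a))) ((\a.a) q))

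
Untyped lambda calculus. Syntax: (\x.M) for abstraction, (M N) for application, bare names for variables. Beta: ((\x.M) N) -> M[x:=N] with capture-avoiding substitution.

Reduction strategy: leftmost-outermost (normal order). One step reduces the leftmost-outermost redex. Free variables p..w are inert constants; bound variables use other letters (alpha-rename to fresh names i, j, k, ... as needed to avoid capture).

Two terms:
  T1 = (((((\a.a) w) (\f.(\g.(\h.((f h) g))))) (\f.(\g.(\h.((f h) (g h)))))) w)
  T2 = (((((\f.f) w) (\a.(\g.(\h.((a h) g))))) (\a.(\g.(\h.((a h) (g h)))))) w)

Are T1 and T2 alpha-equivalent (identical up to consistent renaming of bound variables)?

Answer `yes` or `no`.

Term 1: (((((\a.a) w) (\f.(\g.(\h.((f h) g))))) (\f.(\g.(\h.((f h) (g h)))))) w)
Term 2: (((((\f.f) w) (\a.(\g.(\h.((a h) g))))) (\a.(\g.(\h.((a h) (g h)))))) w)
Alpha-equivalence: compare structure up to binder renaming.
Result: True

Answer: yes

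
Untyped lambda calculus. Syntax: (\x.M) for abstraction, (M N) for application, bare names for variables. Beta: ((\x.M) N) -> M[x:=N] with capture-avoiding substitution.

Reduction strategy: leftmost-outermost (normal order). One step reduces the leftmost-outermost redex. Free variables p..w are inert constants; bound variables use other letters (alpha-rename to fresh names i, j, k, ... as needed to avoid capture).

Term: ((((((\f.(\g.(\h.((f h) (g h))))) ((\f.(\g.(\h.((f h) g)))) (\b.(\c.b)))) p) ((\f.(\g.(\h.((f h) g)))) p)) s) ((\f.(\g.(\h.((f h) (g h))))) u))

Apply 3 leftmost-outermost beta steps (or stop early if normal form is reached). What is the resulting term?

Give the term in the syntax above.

Answer: ((((((\f.(\g.(\h.((f h) g)))) (\b.(\c.b))) ((\f.(\g.(\h.((f h) g)))) p)) (p ((\f.(\g.(\h.((f h) g)))) p))) s) ((\f.(\g.(\h.((f h) (g h))))) u))

Derivation:
Step 0: ((((((\f.(\g.(\h.((f h) (g h))))) ((\f.(\g.(\h.((f h) g)))) (\b.(\c.b)))) p) ((\f.(\g.(\h.((f h) g)))) p)) s) ((\f.(\g.(\h.((f h) (g h))))) u))
Step 1: (((((\g.(\h.((((\f.(\g.(\h.((f h) g)))) (\b.(\c.b))) h) (g h)))) p) ((\f.(\g.(\h.((f h) g)))) p)) s) ((\f.(\g.(\h.((f h) (g h))))) u))
Step 2: ((((\h.((((\f.(\g.(\h.((f h) g)))) (\b.(\c.b))) h) (p h))) ((\f.(\g.(\h.((f h) g)))) p)) s) ((\f.(\g.(\h.((f h) (g h))))) u))
Step 3: ((((((\f.(\g.(\h.((f h) g)))) (\b.(\c.b))) ((\f.(\g.(\h.((f h) g)))) p)) (p ((\f.(\g.(\h.((f h) g)))) p))) s) ((\f.(\g.(\h.((f h) (g h))))) u))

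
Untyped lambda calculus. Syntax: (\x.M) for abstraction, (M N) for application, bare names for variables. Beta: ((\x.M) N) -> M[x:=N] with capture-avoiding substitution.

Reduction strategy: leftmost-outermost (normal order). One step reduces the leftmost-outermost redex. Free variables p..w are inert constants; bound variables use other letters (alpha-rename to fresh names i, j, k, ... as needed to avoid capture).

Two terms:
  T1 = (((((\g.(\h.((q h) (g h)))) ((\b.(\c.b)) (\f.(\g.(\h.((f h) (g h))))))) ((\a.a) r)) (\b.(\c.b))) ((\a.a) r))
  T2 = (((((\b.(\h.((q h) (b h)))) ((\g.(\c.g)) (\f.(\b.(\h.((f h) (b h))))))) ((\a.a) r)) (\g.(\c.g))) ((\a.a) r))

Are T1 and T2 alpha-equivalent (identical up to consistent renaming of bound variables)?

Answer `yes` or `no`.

Answer: yes

Derivation:
Term 1: (((((\g.(\h.((q h) (g h)))) ((\b.(\c.b)) (\f.(\g.(\h.((f h) (g h))))))) ((\a.a) r)) (\b.(\c.b))) ((\a.a) r))
Term 2: (((((\b.(\h.((q h) (b h)))) ((\g.(\c.g)) (\f.(\b.(\h.((f h) (b h))))))) ((\a.a) r)) (\g.(\c.g))) ((\a.a) r))
Alpha-equivalence: compare structure up to binder renaming.
Result: True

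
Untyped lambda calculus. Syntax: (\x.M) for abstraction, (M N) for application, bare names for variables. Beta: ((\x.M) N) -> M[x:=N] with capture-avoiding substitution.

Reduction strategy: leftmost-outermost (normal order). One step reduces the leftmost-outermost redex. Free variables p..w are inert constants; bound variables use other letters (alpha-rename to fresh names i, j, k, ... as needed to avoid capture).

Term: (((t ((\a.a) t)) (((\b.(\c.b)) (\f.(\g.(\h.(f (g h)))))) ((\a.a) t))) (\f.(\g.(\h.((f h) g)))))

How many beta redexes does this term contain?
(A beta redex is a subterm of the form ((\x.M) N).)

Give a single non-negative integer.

Answer: 3

Derivation:
Term: (((t ((\a.a) t)) (((\b.(\c.b)) (\f.(\g.(\h.(f (g h)))))) ((\a.a) t))) (\f.(\g.(\h.((f h) g)))))
  Redex: ((\a.a) t)
  Redex: ((\b.(\c.b)) (\f.(\g.(\h.(f (g h))))))
  Redex: ((\a.a) t)
Total redexes: 3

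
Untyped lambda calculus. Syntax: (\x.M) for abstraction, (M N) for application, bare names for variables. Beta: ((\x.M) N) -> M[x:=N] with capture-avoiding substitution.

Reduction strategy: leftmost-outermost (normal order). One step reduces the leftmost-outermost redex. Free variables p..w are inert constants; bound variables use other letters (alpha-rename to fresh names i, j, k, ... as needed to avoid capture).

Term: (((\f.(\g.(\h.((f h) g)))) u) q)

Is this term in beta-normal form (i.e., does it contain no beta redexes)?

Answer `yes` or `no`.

Term: (((\f.(\g.(\h.((f h) g)))) u) q)
Found 1 beta redex(es).

Answer: no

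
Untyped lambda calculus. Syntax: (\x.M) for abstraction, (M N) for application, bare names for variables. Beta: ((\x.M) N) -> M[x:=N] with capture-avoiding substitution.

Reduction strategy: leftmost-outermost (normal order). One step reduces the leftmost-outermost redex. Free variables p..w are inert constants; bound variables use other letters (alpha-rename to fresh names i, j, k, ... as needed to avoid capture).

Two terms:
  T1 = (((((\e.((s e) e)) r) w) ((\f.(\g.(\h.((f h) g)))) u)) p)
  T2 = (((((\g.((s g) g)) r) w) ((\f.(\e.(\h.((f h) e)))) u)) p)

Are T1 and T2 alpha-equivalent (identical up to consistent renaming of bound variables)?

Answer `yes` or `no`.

Answer: yes

Derivation:
Term 1: (((((\e.((s e) e)) r) w) ((\f.(\g.(\h.((f h) g)))) u)) p)
Term 2: (((((\g.((s g) g)) r) w) ((\f.(\e.(\h.((f h) e)))) u)) p)
Alpha-equivalence: compare structure up to binder renaming.
Result: True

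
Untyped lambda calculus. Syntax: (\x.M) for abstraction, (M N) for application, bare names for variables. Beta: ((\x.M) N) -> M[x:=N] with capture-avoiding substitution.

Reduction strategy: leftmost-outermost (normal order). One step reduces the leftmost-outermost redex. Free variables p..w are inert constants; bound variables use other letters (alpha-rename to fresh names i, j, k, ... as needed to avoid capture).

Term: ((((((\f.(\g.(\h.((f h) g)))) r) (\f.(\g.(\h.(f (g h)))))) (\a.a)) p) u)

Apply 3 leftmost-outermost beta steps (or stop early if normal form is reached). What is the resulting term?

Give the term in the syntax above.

Answer: ((((r (\a.a)) (\f.(\g.(\h.(f (g h)))))) p) u)

Derivation:
Step 0: ((((((\f.(\g.(\h.((f h) g)))) r) (\f.(\g.(\h.(f (g h)))))) (\a.a)) p) u)
Step 1: (((((\g.(\h.((r h) g))) (\f.(\g.(\h.(f (g h)))))) (\a.a)) p) u)
Step 2: ((((\h.((r h) (\f.(\g.(\h.(f (g h))))))) (\a.a)) p) u)
Step 3: ((((r (\a.a)) (\f.(\g.(\h.(f (g h)))))) p) u)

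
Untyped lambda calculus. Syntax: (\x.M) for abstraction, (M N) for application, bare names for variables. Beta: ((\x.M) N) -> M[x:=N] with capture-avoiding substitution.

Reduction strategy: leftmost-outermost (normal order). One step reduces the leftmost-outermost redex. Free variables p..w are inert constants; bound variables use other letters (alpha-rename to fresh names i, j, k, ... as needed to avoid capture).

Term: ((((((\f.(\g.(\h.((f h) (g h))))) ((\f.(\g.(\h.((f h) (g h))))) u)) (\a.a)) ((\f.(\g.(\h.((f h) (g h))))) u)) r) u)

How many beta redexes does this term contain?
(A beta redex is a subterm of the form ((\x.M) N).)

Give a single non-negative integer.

Answer: 3

Derivation:
Term: ((((((\f.(\g.(\h.((f h) (g h))))) ((\f.(\g.(\h.((f h) (g h))))) u)) (\a.a)) ((\f.(\g.(\h.((f h) (g h))))) u)) r) u)
  Redex: ((\f.(\g.(\h.((f h) (g h))))) ((\f.(\g.(\h.((f h) (g h))))) u))
  Redex: ((\f.(\g.(\h.((f h) (g h))))) u)
  Redex: ((\f.(\g.(\h.((f h) (g h))))) u)
Total redexes: 3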